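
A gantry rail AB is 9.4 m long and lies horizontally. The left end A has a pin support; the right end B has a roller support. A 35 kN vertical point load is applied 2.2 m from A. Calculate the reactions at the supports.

A_x = 0, A_y = 26.81 kN, B_y = 8.191 kN

Moments about A: B_y·9.4 − 35·2.2 = 0 → B_y = 77/9.4 = 8.19149 ≈ 8.191 kN.
ΣF_y = 0: A_y + 8.19149 − 35 = 0 → A_y = 26.81 kN.
ΣF_x = 0: no horizontal applied forces, so A_x = 0.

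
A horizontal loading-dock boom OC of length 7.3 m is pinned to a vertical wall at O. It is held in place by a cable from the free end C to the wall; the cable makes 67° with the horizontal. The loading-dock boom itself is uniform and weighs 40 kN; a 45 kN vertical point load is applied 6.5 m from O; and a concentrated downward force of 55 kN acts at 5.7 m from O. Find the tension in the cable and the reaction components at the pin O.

ΣM about O: T·sin67°·7.3 − 40·3.65 − 45·6.5 − 55·5.7 = 0 → T = 752/(7.3·0.920505) = 111.91 ≈ 111.9 kN.
ΣF_x = 0: O_x − T·cos67° = 0 → O_x = 111.91 × 0.390731 = 43.73 kN.
ΣF_y = 0: O_y + T·sin67° − 40 − 45 − 55 = 0 → O_y = 140 − 111.91 × 0.920505 = 36.99 kN.

T = 111.9 kN, O_x = 43.73 kN, O_y = 36.99 kN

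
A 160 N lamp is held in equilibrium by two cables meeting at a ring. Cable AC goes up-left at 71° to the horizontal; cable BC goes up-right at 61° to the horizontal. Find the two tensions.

ΣF_x = 0: −T_AC·cos71° + T_BC·cos61° = 0 → T_BC = 0.671538·T_AC.
ΣF_y = 0: T_AC·sin71° + T_BC·sin61° = 160.
Substitute: T_AC·(0.945519 + 0.671538·0.87462) = 160 → T_AC = 104.38 ≈ 104.4 N.
Then T_BC = 0.671538 × 104.38 = 70.10 N.

T_AC = 104.4 N, T_BC = 70.10 N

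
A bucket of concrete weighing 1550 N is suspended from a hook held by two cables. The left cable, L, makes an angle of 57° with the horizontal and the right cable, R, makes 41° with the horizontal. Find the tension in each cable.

ΣF_x = 0: −T_L·cos57° + T_R·cos41° = 0 → T_R = 0.721654·T_L.
ΣF_y = 0: T_L·sin57° + T_R·sin41° = 1550.
Substitute: T_L·(0.838671 + 0.721654·0.656059) = 1550 → T_L = 1181.3 ≈ 1181 N.
Then T_R = 0.721654 × 1181.3 = 852.5 N.

T_L = 1181 N, T_R = 852.5 N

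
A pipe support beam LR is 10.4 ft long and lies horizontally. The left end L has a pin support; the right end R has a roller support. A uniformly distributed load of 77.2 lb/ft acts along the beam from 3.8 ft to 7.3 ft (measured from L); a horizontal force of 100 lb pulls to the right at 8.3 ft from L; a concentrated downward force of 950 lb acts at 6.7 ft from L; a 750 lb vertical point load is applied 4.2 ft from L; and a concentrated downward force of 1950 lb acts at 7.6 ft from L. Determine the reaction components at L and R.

Resultant of the distributed load: 77.2 × 3.5 = 270.2 lb at 5.55 ft from L.
Taking moments about L: R_y·10.4 − (77.2·3.5)·5.55 − 950·6.7 − 750·4.2 − 1950·7.6 = 0 → R_y = 25834.61/10.4 = 2484.1 ≈ 2484 lb.
ΣF_y = 0: L_y + 2484.1 − 77.2·3.5 − 950 − 750 − 1950 = 0 → L_y = 1436 lb.
ΣF_x = 0: L_x + 100 = 0 → L_x = -100.0 lb.

L_x = -100.0 lb, L_y = 1436 lb, R_y = 2484 lb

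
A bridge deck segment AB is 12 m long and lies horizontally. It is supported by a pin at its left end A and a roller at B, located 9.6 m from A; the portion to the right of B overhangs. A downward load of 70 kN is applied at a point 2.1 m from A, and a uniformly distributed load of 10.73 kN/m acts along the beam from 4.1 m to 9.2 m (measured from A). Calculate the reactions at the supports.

A_x = 0, A_y = 71.50 kN, B_y = 53.22 kN

Resultant of the distributed load: 10.73 × 5.1 = 54.723 kN at 6.65 m from A.
Taking moments about A: B_y·9.6 − 70·2.1 − (10.73·5.1)·6.65 = 0 → B_y = 510.90795/9.6 = 53.2196 ≈ 53.22 kN.
ΣF_y = 0: A_y + 53.2196 − 70 − 10.73·5.1 = 0 → A_y = 71.50 kN.
ΣF_x = 0: no horizontal applied forces, so A_x = 0.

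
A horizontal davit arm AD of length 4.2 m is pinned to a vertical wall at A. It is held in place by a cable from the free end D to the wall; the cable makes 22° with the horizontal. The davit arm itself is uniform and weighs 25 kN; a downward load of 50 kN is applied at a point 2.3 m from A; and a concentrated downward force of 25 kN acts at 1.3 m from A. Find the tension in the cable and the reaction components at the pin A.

T = 127.1 kN, A_x = 117.9 kN, A_y = 52.38 kN

ΣM about A: T·sin22°·4.2 − 25·2.1 − 50·2.3 − 25·1.3 = 0 → T = 200/(4.2·0.374607) = 127.117 ≈ 127.1 kN.
ΣF_x = 0: A_x − T·cos22° = 0 → A_x = 127.117 × 0.927184 = 117.9 kN.
ΣF_y = 0: A_y + T·sin22° − 25 − 50 − 25 = 0 → A_y = 100 − 127.117 × 0.374607 = 52.38 kN.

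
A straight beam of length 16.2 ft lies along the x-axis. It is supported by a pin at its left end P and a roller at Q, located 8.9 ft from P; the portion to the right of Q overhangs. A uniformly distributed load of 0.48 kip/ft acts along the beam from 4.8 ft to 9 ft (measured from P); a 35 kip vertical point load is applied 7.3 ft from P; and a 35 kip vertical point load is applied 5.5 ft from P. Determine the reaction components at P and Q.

Resultant of the distributed load: 0.48 × 4.2 = 2.016 kip at 6.9 ft from P.
Moments about P: Q_y·8.9 − (0.48·4.2)·6.9 − 35·7.3 − 35·5.5 = 0 → Q_y = 461.9104/8.9 = 51.90 kip.
ΣF_y = 0: P_y + 51.9 − 0.48·4.2 − 35 − 35 = 0 → P_y = 20.12 kip.
ΣF_x = 0: no horizontal applied forces, so P_x = 0.

P_x = 0, P_y = 20.12 kip, Q_y = 51.90 kip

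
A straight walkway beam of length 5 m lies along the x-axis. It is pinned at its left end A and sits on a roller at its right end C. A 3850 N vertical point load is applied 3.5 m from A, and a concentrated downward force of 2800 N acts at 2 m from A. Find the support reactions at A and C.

A_x = 0, A_y = 2835 N, C_y = 3815 N

Taking moments about A: C_y·5 − 3850·3.5 − 2800·2 = 0 → C_y = 19075/5 = 3815 N.
ΣF_y = 0: A_y + 3815 − 3850 − 2800 = 0 → A_y = 2835 N.
ΣF_x = 0: no horizontal applied forces, so A_x = 0.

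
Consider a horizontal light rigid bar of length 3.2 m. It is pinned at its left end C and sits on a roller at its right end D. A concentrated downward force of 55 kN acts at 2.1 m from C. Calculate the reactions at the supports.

Taking moments about C: D_y·3.2 − 55·2.1 = 0 → D_y = 115.5/3.2 = 36.0938 ≈ 36.09 kN.
ΣF_y = 0: C_y + 36.0938 − 55 = 0 → C_y = 18.91 kN.
ΣF_x = 0: no horizontal applied forces, so C_x = 0.

C_x = 0, C_y = 18.91 kN, D_y = 36.09 kN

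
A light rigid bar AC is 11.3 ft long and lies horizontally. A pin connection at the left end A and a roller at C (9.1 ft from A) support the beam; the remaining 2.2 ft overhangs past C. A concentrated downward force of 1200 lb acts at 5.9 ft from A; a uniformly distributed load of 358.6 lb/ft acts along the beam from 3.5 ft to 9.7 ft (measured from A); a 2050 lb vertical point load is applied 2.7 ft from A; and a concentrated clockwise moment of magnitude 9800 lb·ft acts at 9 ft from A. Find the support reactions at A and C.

A_x = 0, A_y = 1398 lb, C_y = 4076 lb

Resultant of the distributed load: 358.6 × 6.2 = 2223.32 lb at 6.6 ft from A.
Taking moments about A: C_y·9.1 − 1200·5.9 − (358.6·6.2)·6.6 − 2050·2.7 − 9800 = 0 → C_y = 37088.912/9.1 = 4075.7 ≈ 4076 lb.
ΣF_y = 0: A_y + 4075.7 − 1200 − 358.6·6.2 − 2050 = 0 → A_y = 1398 lb.
ΣF_x = 0: no horizontal applied forces, so A_x = 0.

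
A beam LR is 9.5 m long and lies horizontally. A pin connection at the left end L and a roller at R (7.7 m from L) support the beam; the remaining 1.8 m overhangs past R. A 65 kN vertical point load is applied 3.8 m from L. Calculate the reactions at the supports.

Moments about L: R_y·7.7 − 65·3.8 = 0 → R_y = 247/7.7 = 32.0779 ≈ 32.08 kN.
ΣF_y = 0: L_y + 32.0779 − 65 = 0 → L_y = 32.92 kN.
ΣF_x = 0: no horizontal applied forces, so L_x = 0.

L_x = 0, L_y = 32.92 kN, R_y = 32.08 kN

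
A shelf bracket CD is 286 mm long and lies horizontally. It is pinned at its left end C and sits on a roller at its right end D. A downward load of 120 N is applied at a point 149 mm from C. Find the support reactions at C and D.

Moments about C: D_y·286 − 120·149 = 0 → D_y = 17880/286 = 62.5175 ≈ 62.52 N.
ΣF_y = 0: C_y + 62.5175 − 120 = 0 → C_y = 57.48 N.
ΣF_x = 0: no horizontal applied forces, so C_x = 0.

C_x = 0, C_y = 57.48 N, D_y = 62.52 N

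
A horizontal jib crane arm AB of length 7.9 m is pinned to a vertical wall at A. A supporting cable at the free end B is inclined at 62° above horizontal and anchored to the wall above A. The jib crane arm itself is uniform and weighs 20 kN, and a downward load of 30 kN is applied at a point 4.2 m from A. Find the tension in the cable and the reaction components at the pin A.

T = 29.39 kN, A_x = 13.80 kN, A_y = 24.05 kN

ΣM about A: T·sin62°·7.9 − 20·3.95 − 30·4.2 = 0 → T = 205/(7.9·0.882948) = 29.3895 ≈ 29.39 kN.
ΣF_x = 0: A_x − T·cos62° = 0 → A_x = 29.3895 × 0.469472 = 13.80 kN.
ΣF_y = 0: A_y + T·sin62° − 20 − 30 = 0 → A_y = 50 − 29.3895 × 0.882948 = 24.05 kN.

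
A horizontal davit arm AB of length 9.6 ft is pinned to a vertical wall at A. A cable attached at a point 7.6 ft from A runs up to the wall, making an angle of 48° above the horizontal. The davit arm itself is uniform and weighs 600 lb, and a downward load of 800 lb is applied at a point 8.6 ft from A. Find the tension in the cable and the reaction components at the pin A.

ΣM about A: T·sin48°·7.6 − 600·4.8 − 800·8.6 = 0 → T = 9760/(7.6·0.743145) = 1728.08 ≈ 1728 lb.
ΣF_x = 0: A_x − T·cos48° = 0 → A_x = 1728.08 × 0.669131 = 1156 lb.
ΣF_y = 0: A_y + T·sin48° − 600 − 800 = 0 → A_y = 1400 − 1728.08 × 0.743145 = 115.8 lb.

T = 1728 lb, A_x = 1156 lb, A_y = 115.8 lb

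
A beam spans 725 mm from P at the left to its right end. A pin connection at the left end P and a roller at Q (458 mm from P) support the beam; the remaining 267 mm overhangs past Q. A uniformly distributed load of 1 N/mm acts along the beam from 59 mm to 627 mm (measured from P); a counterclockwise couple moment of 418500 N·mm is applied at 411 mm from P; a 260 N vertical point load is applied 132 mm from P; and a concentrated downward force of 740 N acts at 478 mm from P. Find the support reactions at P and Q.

Resultant of the distributed load: 1 × 568 = 568 N at 343 mm from P.
Moments about P: Q_y·458 − (1·568)·343 + 418500 − 260·132 − 740·478 = 0 → Q_y = 164364/458 = 358.873 ≈ 358.9 N.
ΣF_y = 0: P_y + 358.873 − 1·568 − 260 − 740 = 0 → P_y = 1209 N.
ΣF_x = 0: no horizontal applied forces, so P_x = 0.

P_x = 0, P_y = 1209 N, Q_y = 358.9 N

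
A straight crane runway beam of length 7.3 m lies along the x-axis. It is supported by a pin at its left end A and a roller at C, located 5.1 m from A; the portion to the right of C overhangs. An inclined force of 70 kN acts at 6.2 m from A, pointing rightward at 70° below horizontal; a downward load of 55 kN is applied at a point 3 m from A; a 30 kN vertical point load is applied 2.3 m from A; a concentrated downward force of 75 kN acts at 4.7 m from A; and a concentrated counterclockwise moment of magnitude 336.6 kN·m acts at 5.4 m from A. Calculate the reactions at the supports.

A_x = -23.94 kN, A_y = 96.81 kN, C_y = 129.0 kN

ΣM about A: C_y·5.1 − 70·sin70°·6.2 − 55·3 − 30·2.3 − 75·4.7 + 336.6 = 0 → C_y = 657.727/5.1 = 128.966 ≈ 129.0 kN.
ΣF_y = 0: A_y + 128.966 − 70·sin70° − 55 − 30 − 75 = 0 → A_y = 96.81 kN.
ΣF_x = 0: A_x + 70·cos70° = 0 → A_x = -23.94 kN.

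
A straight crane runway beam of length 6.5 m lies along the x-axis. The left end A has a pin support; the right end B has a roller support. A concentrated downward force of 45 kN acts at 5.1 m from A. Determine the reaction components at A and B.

A_x = 0, A_y = 9.692 kN, B_y = 35.31 kN

Moments about A: B_y·6.5 − 45·5.1 = 0 → B_y = 229.5/6.5 = 35.3077 ≈ 35.31 kN.
ΣF_y = 0: A_y + 35.3077 − 45 = 0 → A_y = 9.692 kN.
ΣF_x = 0: no horizontal applied forces, so A_x = 0.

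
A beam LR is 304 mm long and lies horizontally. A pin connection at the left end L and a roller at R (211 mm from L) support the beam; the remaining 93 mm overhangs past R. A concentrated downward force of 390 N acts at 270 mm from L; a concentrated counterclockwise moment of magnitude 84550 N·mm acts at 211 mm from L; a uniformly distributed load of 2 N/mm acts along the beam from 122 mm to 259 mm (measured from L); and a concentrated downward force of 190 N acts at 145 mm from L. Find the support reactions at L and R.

L_x = 0, L_y = 377.7 N, R_y = 476.3 N

Resultant of the distributed load: 2 × 137 = 274 N at 190.5 mm from L.
Moments about L: R_y·211 − 390·270 + 84550 − (2·137)·190.5 − 190·145 = 0 → R_y = 100497/211 = 476.289 ≈ 476.3 N.
ΣF_y = 0: L_y + 476.289 − 390 − 2·137 − 190 = 0 → L_y = 377.7 N.
ΣF_x = 0: no horizontal applied forces, so L_x = 0.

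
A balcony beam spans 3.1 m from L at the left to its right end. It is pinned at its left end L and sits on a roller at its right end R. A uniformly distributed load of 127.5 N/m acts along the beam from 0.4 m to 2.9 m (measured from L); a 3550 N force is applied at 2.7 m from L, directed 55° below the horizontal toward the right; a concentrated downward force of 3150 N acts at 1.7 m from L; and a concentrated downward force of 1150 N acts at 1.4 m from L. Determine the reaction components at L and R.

L_x = -2036 N, L_y = 2578 N, R_y = 4949 N

Resultant of the distributed load: 127.5 × 2.5 = 318.75 N at 1.65 m from L.
Moments about L: R_y·3.1 − (127.5·2.5)·1.65 − 3550·sin55°·2.7 − 3150·1.7 − 1150·1.4 = 0 → R_y = 15342.5/3.1 = 4949.19 ≈ 4949 N.
ΣF_y = 0: L_y + 4949.19 − 127.5·2.5 − 3550·sin55° − 3150 − 1150 = 0 → L_y = 2578 N.
ΣF_x = 0: L_x + 3550·cos55° = 0 → L_x = -2036 N.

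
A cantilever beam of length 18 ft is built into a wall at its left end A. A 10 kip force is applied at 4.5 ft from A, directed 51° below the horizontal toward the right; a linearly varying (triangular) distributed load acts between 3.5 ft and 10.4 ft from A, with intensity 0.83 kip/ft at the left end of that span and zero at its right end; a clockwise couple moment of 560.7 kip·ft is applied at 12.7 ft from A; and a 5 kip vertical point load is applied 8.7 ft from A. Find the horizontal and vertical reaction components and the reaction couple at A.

Resultant of the triangular load: ½ × 0.83 × 6.9 = 2.8635 kip, acting at 5.8 ft from A (one-third of the span from the peak).
ΣF_x = 0: A_x + 10·cos51° = 0 → A_x = -6.293 kip.
ΣF_y = 0: A_y − 10·sin51° − ½·0.83·6.9 − 5 = 0 → A_y = 15.63 kip.
ΣM about A: M_A − 10·sin51°·4.5 − (½·0.83·6.9)·5.8 − 560.7 − 5·8.7 = 0 → M_A = 655.8 kip·ft.

A_x = -6.293 kip, A_y = 15.63 kip, M_A = 655.8 kip·ft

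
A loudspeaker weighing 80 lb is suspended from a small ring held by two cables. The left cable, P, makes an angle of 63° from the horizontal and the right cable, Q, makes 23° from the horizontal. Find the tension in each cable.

T_P = 73.82 lb, T_Q = 36.41 lb

ΣF_x = 0: −T_P·cos63° + T_Q·cos23° = 0 → T_Q = 0.493197·T_P.
ΣF_y = 0: T_P·sin63° + T_Q·sin23° = 80.
Substitute: T_P·(0.891007 + 0.493197·0.390731) = 80 → T_P = 73.8202 ≈ 73.82 lb.
Then T_Q = 0.493197 × 73.8202 = 36.41 lb.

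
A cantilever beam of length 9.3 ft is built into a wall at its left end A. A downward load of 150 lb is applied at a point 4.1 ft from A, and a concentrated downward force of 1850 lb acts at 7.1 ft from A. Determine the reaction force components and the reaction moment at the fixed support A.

A_x = 0, A_y = 2000 lb, M_A = 13750 lb·ft

ΣF_x = 0: A_x = 0.
ΣF_y = 0: A_y − 150 − 1850 = 0 → A_y = 2000 lb.
ΣM about A: M_A − 150·4.1 − 1850·7.1 = 0 → M_A = 13750 lb·ft.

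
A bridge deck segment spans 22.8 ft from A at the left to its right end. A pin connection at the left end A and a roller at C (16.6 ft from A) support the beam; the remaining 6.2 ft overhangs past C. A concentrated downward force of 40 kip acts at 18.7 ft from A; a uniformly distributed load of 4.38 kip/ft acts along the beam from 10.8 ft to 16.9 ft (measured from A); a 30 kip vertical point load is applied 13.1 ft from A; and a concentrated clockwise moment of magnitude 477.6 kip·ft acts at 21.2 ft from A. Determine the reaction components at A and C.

A_x = 0, A_y = -23.08 kip, C_y = 119.8 kip

Resultant of the distributed load: 4.38 × 6.1 = 26.718 kip at 13.85 ft from A.
ΣM about A: C_y·16.6 − 40·18.7 − (4.38·6.1)·13.85 − 30·13.1 − 477.6 = 0 → C_y = 1988.6443/16.6 = 119.798 ≈ 119.8 kip.
ΣF_y = 0: A_y + 119.798 − 40 − 4.38·6.1 − 30 = 0 → A_y = -23.08 kip.
ΣF_x = 0: no horizontal applied forces, so A_x = 0.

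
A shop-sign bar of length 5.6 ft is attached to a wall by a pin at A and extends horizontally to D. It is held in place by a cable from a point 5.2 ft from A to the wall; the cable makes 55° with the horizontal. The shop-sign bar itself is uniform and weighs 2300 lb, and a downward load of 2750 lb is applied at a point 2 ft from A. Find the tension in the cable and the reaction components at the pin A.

T = 2803 lb, A_x = 1608 lb, A_y = 2754 lb

ΣM about A: T·sin55°·5.2 − 2300·2.8 − 2750·2 = 0 → T = 11940/(5.2·0.819152) = 2803.09 ≈ 2803 lb.
ΣF_x = 0: A_x − T·cos55° = 0 → A_x = 2803.09 × 0.573576 = 1608 lb.
ΣF_y = 0: A_y + T·sin55° − 2300 − 2750 = 0 → A_y = 5050 − 2803.09 × 0.819152 = 2754 lb.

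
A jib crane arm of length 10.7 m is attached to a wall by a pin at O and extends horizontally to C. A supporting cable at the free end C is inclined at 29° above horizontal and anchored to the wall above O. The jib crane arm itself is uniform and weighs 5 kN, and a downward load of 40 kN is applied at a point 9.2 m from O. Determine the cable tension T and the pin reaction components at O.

ΣM about O: T·sin29°·10.7 − 5·5.35 − 40·9.2 = 0 → T = 394.75/(10.7·0.48481) = 76.0969 ≈ 76.10 kN.
ΣF_x = 0: O_x − T·cos29° = 0 → O_x = 76.0969 × 0.87462 = 66.56 kN.
ΣF_y = 0: O_y + T·sin29° − 5 − 40 = 0 → O_y = 45 − 76.0969 × 0.48481 = 8.107 kN.

T = 76.10 kN, O_x = 66.56 kN, O_y = 8.107 kN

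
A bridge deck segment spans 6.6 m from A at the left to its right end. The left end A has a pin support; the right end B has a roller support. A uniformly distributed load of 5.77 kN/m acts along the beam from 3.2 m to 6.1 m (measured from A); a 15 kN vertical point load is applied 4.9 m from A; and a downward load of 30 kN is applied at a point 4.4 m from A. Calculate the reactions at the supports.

Resultant of the distributed load: 5.77 × 2.9 = 16.733 kN at 4.65 m from A.
Taking moments about A: B_y·6.6 − (5.77·2.9)·4.65 − 15·4.9 − 30·4.4 = 0 → B_y = 283.30845/6.6 = 42.9255 ≈ 42.93 kN.
ΣF_y = 0: A_y + 42.9255 − 5.77·2.9 − 15 − 30 = 0 → A_y = 18.81 kN.
ΣF_x = 0: no horizontal applied forces, so A_x = 0.

A_x = 0, A_y = 18.81 kN, B_y = 42.93 kN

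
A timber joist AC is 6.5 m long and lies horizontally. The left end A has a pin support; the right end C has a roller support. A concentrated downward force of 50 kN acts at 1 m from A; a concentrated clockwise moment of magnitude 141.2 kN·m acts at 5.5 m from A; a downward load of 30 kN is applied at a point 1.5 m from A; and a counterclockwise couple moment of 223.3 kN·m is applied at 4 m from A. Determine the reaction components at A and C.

Taking moments about A: C_y·6.5 − 50·1 − 141.2 − 30·1.5 + 223.3 = 0 → C_y = 12.9/6.5 = 1.98462 ≈ 1.985 kN.
ΣF_y = 0: A_y + 1.98462 − 50 − 30 = 0 → A_y = 78.02 kN.
ΣF_x = 0: no horizontal applied forces, so A_x = 0.

A_x = 0, A_y = 78.02 kN, C_y = 1.985 kN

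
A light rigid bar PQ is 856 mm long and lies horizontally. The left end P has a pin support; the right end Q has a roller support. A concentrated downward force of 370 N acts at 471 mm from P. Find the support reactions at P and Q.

Moments about P: Q_y·856 − 370·471 = 0 → Q_y = 174270/856 = 203.586 ≈ 203.6 N.
ΣF_y = 0: P_y + 203.586 − 370 = 0 → P_y = 166.4 N.
ΣF_x = 0: no horizontal applied forces, so P_x = 0.

P_x = 0, P_y = 166.4 N, Q_y = 203.6 N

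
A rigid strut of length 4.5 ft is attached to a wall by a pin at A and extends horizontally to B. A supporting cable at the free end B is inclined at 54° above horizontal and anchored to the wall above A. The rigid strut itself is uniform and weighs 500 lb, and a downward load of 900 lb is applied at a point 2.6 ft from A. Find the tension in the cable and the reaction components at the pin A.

ΣM about A: T·sin54°·4.5 − 500·2.25 − 900·2.6 = 0 → T = 3465/(4.5·0.809017) = 951.772 ≈ 951.8 lb.
ΣF_x = 0: A_x − T·cos54° = 0 → A_x = 951.772 × 0.587785 = 559.4 lb.
ΣF_y = 0: A_y + T·sin54° − 500 − 900 = 0 → A_y = 1400 − 951.772 × 0.809017 = 630.0 lb.

T = 951.8 lb, A_x = 559.4 lb, A_y = 630.0 lb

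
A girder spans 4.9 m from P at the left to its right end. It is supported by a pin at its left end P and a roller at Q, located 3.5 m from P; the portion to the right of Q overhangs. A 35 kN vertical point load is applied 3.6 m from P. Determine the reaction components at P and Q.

P_x = 0, P_y = -1.000 kN, Q_y = 36.00 kN

Taking moments about P: Q_y·3.5 − 35·3.6 = 0 → Q_y = 126/3.5 = 36.00 kN.
ΣF_y = 0: P_y + 36 − 35 = 0 → P_y = -1.000 kN.
ΣF_x = 0: no horizontal applied forces, so P_x = 0.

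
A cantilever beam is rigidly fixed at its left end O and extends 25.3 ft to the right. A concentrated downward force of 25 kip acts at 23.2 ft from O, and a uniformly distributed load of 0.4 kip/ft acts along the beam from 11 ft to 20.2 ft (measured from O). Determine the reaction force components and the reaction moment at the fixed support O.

O_x = 0, O_y = 28.68 kip, M_O = 637.4 kip·ft

Resultant of the distributed load: 0.4 × 9.2 = 3.68 kip at 15.6 ft from O.
ΣF_x = 0: O_x = 0.
ΣF_y = 0: O_y − 25 − 0.4·9.2 = 0 → O_y = 28.68 kip.
ΣM about O: M_O − 25·23.2 − (0.4·9.2)·15.6 = 0 → M_O = 637.4 kip·ft.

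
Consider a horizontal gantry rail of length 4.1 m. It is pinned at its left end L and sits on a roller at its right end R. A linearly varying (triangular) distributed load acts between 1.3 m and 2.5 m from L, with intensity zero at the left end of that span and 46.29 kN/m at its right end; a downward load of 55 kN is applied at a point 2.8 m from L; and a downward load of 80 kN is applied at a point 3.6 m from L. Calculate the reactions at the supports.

Resultant of the triangular load: ½ × 46.29 × 1.2 = 27.774 kN, acting at 2.1 m from L (one-third of the span from the peak).
Moments about L: R_y·4.1 − (½·46.29·1.2)·2.1 − 55·2.8 − 80·3.6 = 0 → R_y = 500.3254/4.1 = 122.031 ≈ 122.0 kN.
ΣF_y = 0: L_y + 122.031 − ½·46.29·1.2 − 55 − 80 = 0 → L_y = 40.74 kN.
ΣF_x = 0: no horizontal applied forces, so L_x = 0.

L_x = 0, L_y = 40.74 kN, R_y = 122.0 kN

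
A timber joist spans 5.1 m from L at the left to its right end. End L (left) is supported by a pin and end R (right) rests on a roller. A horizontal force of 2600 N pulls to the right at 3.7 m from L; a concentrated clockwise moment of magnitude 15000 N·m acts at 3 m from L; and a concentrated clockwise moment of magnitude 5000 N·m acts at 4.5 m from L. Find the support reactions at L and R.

L_x = -2600 N, L_y = -3922 N, R_y = 3922 N

Moments about L: R_y·5.1 − 15000 − 5000 = 0 → R_y = 20000/5.1 = 3921.57 ≈ 3922 N.
ΣF_y = 0: L_y + 3921.57  = 0 → L_y = -3922 N.
ΣF_x = 0: L_x + 2600 = 0 → L_x = -2600 N.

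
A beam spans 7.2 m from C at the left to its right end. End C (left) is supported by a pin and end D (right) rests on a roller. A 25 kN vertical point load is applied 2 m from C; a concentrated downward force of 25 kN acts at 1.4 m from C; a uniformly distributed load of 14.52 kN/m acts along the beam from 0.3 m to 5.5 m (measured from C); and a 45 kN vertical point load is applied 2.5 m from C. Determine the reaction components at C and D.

C_x = 0, C_y = 112.7 kN, D_y = 57.84 kN

Resultant of the distributed load: 14.52 × 5.2 = 75.504 kN at 2.9 m from C.
Taking moments about C: D_y·7.2 − 25·2 − 25·1.4 − (14.52·5.2)·2.9 − 45·2.5 = 0 → D_y = 416.4616/7.2 = 57.8419 ≈ 57.84 kN.
ΣF_y = 0: C_y + 57.8419 − 25 − 25 − 14.52·5.2 − 45 = 0 → C_y = 112.7 kN.
ΣF_x = 0: no horizontal applied forces, so C_x = 0.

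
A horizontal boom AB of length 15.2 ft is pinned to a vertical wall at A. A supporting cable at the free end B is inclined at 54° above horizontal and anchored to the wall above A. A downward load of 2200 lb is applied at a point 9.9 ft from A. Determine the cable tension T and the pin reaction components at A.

ΣM about A: T·sin54°·15.2 − 2200·9.9 = 0 → T = 21780/(15.2·0.809017) = 1771.16 ≈ 1771 lb.
ΣF_x = 0: A_x − T·cos54° = 0 → A_x = 1771.16 × 0.587785 = 1041 lb.
ΣF_y = 0: A_y + T·sin54° − 2200 = 0 → A_y = 2200 − 1771.16 × 0.809017 = 767.1 lb.

T = 1771 lb, A_x = 1041 lb, A_y = 767.1 lb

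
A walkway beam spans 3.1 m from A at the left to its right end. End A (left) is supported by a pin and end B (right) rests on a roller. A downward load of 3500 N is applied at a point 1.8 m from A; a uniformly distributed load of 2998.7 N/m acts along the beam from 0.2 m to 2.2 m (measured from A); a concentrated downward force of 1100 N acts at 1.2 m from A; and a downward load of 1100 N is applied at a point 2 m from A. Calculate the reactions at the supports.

Resultant of the distributed load: 2998.7 × 2 = 5997.4 N at 1.2 m from A.
Taking moments about A: B_y·3.1 − 3500·1.8 − (2998.7·2)·1.2 − 1100·1.2 − 1100·2 = 0 → B_y = 17016.88/3.1 = 5489.32 ≈ 5489 N.
ΣF_y = 0: A_y + 5489.32 − 3500 − 2998.7·2 − 1100 − 1100 = 0 → A_y = 6208 N.
ΣF_x = 0: no horizontal applied forces, so A_x = 0.

A_x = 0, A_y = 6208 N, B_y = 5489 N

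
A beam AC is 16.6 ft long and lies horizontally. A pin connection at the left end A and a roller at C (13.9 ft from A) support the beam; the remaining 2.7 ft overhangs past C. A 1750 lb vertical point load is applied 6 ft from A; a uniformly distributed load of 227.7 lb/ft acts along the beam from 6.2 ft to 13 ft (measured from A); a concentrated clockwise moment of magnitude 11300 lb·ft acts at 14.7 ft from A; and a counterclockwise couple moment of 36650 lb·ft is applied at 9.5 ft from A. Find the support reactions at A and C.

Resultant of the distributed load: 227.7 × 6.8 = 1548.36 lb at 9.6 ft from A.
ΣM about A: C_y·13.9 − 1750·6 − (227.7·6.8)·9.6 − 11300 + 36650 = 0 → C_y = 14.256/13.9 = 1.02561 ≈ 1.026 lb.
ΣF_y = 0: A_y + 1.02561 − 1750 − 227.7·6.8 = 0 → A_y = 3297 lb.
ΣF_x = 0: no horizontal applied forces, so A_x = 0.

A_x = 0, A_y = 3297 lb, C_y = 1.026 lb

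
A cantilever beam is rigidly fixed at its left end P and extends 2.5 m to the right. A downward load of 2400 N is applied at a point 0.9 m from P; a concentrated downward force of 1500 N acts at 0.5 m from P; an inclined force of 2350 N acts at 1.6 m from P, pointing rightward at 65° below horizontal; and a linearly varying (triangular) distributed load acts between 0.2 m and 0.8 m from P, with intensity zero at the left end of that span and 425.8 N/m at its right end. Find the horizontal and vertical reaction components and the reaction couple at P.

Resultant of the triangular load: ½ × 425.8 × 0.6 = 127.74 N, acting at 0.6 m from P (one-third of the span from the peak).
ΣF_x = 0: P_x + 2350·cos65° = 0 → P_x = -993.2 N.
ΣF_y = 0: P_y − 2400 − 1500 − 2350·sin65° − ½·425.8·0.6 = 0 → P_y = 6158 N.
ΣM about P: M_P − 2400·0.9 − 1500·0.5 − 2350·sin65°·1.6 − (½·425.8·0.6)·0.6 = 0 → M_P = 6394 N·m.

P_x = -993.2 N, P_y = 6158 N, M_P = 6394 N·m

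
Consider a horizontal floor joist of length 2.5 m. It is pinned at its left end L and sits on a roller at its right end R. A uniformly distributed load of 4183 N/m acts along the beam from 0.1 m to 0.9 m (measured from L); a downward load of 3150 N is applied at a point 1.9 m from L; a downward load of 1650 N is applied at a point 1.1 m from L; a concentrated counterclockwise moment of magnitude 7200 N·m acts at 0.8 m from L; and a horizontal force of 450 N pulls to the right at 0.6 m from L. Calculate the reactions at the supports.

L_x = -450.0 N, L_y = 7237 N, R_y = 909.3 N

Resultant of the distributed load: 4183 × 0.8 = 3346.4 N at 0.5 m from L.
Taking moments about L: R_y·2.5 − (4183·0.8)·0.5 − 3150·1.9 − 1650·1.1 + 7200 = 0 → R_y = 2273.2/2.5 = 909.28 ≈ 909.3 N.
ΣF_y = 0: L_y + 909.28 − 4183·0.8 − 3150 − 1650 = 0 → L_y = 7237 N.
ΣF_x = 0: L_x + 450 = 0 → L_x = -450.0 N.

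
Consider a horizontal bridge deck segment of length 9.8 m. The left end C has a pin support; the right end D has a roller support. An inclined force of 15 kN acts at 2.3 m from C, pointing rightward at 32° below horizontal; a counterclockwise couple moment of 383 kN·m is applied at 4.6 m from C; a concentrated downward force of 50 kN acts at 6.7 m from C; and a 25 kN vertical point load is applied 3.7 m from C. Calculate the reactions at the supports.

C_x = -12.72 kN, C_y = 76.54 kN, D_y = 6.406 kN

ΣM about C: D_y·9.8 − 15·sin32°·2.3 + 383 − 50·6.7 − 25·3.7 = 0 → D_y = 62.7822/9.8 = 6.40635 ≈ 6.406 kN.
ΣF_y = 0: C_y + 6.40635 − 15·sin32° − 50 − 25 = 0 → C_y = 76.54 kN.
ΣF_x = 0: C_x + 15·cos32° = 0 → C_x = -12.72 kN.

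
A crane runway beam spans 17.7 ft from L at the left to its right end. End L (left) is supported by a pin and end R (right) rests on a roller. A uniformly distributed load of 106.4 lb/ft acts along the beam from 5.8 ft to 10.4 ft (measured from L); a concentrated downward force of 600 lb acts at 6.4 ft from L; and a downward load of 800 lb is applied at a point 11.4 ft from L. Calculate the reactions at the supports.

L_x = 0, L_y = 933.3 lb, R_y = 956.2 lb

Resultant of the distributed load: 106.4 × 4.6 = 489.44 lb at 8.1 ft from L.
Taking moments about L: R_y·17.7 − (106.4·4.6)·8.1 − 600·6.4 − 800·11.4 = 0 → R_y = 16924.464/17.7 = 956.184 ≈ 956.2 lb.
ΣF_y = 0: L_y + 956.184 − 106.4·4.6 − 600 − 800 = 0 → L_y = 933.3 lb.
ΣF_x = 0: no horizontal applied forces, so L_x = 0.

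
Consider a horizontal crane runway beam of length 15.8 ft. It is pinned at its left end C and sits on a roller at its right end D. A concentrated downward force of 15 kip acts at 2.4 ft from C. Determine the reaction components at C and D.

C_x = 0, C_y = 12.72 kip, D_y = 2.278 kip

Moments about C: D_y·15.8 − 15·2.4 = 0 → D_y = 36/15.8 = 2.27848 ≈ 2.278 kip.
ΣF_y = 0: C_y + 2.27848 − 15 = 0 → C_y = 12.72 kip.
ΣF_x = 0: no horizontal applied forces, so C_x = 0.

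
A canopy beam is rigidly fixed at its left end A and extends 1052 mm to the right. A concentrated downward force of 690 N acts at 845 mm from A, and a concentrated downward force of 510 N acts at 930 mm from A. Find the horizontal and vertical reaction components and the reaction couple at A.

A_x = 0, A_y = 1200 N, M_A = 1057000 N·mm

ΣF_x = 0: A_x = 0.
ΣF_y = 0: A_y − 690 − 510 = 0 → A_y = 1200 N.
ΣM about A: M_A − 690·845 − 510·930 = 0 → M_A = 1057000 N·mm.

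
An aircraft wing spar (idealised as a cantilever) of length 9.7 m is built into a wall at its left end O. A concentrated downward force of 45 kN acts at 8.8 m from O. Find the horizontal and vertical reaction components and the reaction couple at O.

O_x = 0, O_y = 45.00 kN, M_O = 396.0 kN·m

ΣF_x = 0: O_x = 0.
ΣF_y = 0: O_y − 45 = 0 → O_y = 45.00 kN.
ΣM about O: M_O − 45·8.8 = 0 → M_O = 396.0 kN·m.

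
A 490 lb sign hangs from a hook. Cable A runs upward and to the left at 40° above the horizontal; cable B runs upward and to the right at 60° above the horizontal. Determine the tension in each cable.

ΣF_x = 0: −T_A·cos40° + T_B·cos60° = 0 → T_B = 1.53209·T_A.
ΣF_y = 0: T_A·sin40° + T_B·sin60° = 490.
Substitute: T_A·(0.642788 + 1.53209·0.866025) = 490 → T_A = 248.779 ≈ 248.8 lb.
Then T_B = 1.53209 × 248.779 = 381.2 lb.

T_A = 248.8 lb, T_B = 381.2 lb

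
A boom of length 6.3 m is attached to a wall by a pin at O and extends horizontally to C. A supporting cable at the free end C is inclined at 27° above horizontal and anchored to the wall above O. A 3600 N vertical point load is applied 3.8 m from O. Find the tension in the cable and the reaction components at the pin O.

ΣM about O: T·sin27°·6.3 − 3600·3.8 = 0 → T = 13680/(6.3·0.45399) = 4782.99 ≈ 4783 N.
ΣF_x = 0: O_x − T·cos27° = 0 → O_x = 4782.99 × 0.891007 = 4262 N.
ΣF_y = 0: O_y + T·sin27° − 3600 = 0 → O_y = 3600 − 4782.99 × 0.45399 = 1429 N.

T = 4783 N, O_x = 4262 N, O_y = 1429 N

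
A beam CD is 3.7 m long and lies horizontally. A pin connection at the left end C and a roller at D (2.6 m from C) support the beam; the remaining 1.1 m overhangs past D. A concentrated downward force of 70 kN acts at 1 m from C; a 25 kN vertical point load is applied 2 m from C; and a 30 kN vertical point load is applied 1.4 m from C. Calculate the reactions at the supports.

Moments about C: D_y·2.6 − 70·1 − 25·2 − 30·1.4 = 0 → D_y = 162/2.6 = 62.3077 ≈ 62.31 kN.
ΣF_y = 0: C_y + 62.3077 − 70 − 25 − 30 = 0 → C_y = 62.69 kN.
ΣF_x = 0: no horizontal applied forces, so C_x = 0.

C_x = 0, C_y = 62.69 kN, D_y = 62.31 kN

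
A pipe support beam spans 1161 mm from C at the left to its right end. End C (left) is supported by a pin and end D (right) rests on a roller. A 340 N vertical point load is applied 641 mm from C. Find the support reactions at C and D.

ΣM about C: D_y·1161 − 340·641 = 0 → D_y = 217940/1161 = 187.717 ≈ 187.7 N.
ΣF_y = 0: C_y + 187.717 − 340 = 0 → C_y = 152.3 N.
ΣF_x = 0: no horizontal applied forces, so C_x = 0.

C_x = 0, C_y = 152.3 N, D_y = 187.7 N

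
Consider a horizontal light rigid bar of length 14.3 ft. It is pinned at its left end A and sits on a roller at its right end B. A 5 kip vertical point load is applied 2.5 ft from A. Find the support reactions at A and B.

A_x = 0, A_y = 4.126 kip, B_y = 0.8741 kip

ΣM about A: B_y·14.3 − 5·2.5 = 0 → B_y = 12.5/14.3 = 0.874126 ≈ 0.8741 kip.
ΣF_y = 0: A_y + 0.874126 − 5 = 0 → A_y = 4.126 kip.
ΣF_x = 0: no horizontal applied forces, so A_x = 0.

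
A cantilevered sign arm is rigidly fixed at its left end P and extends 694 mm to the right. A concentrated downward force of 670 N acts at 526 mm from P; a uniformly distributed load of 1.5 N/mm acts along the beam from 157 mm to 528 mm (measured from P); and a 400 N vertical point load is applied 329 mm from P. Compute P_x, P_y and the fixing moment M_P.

Resultant of the distributed load: 1.5 × 371 = 556.5 N at 342.5 mm from P.
ΣF_x = 0: P_x = 0.
ΣF_y = 0: P_y − 670 − 1.5·371 − 400 = 0 → P_y = 1626 N.
ΣM about P: M_P − 670·526 − (1.5·371)·342.5 − 400·329 = 0 → M_P = 674600 N·mm.

P_x = 0, P_y = 1626 N, M_P = 674600 N·mm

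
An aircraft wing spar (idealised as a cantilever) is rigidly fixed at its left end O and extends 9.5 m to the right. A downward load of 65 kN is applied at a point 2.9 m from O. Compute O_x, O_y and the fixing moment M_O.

ΣF_x = 0: O_x = 0.
ΣF_y = 0: O_y − 65 = 0 → O_y = 65.00 kN.
ΣM about O: M_O − 65·2.9 = 0 → M_O = 188.5 kN·m.

O_x = 0, O_y = 65.00 kN, M_O = 188.5 kN·m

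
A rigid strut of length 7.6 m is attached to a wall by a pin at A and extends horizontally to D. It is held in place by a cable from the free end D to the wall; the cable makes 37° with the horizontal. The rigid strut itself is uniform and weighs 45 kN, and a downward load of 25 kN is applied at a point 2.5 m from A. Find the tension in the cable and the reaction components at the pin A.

T = 51.05 kN, A_x = 40.77 kN, A_y = 39.28 kN

ΣM about A: T·sin37°·7.6 − 45·3.8 − 25·2.5 = 0 → T = 233.5/(7.6·0.601815) = 51.0517 ≈ 51.05 kN.
ΣF_x = 0: A_x − T·cos37° = 0 → A_x = 51.0517 × 0.798636 = 40.77 kN.
ΣF_y = 0: A_y + T·sin37° − 45 − 25 = 0 → A_y = 70 − 51.0517 × 0.601815 = 39.28 kN.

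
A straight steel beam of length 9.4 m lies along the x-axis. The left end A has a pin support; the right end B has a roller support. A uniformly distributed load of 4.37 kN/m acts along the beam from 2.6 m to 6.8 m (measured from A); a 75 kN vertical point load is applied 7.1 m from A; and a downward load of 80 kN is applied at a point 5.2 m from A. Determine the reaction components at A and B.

Resultant of the distributed load: 4.37 × 4.2 = 18.354 kN at 4.7 m from A.
Taking moments about A: B_y·9.4 − (4.37·4.2)·4.7 − 75·7.1 − 80·5.2 = 0 → B_y = 1034.7638/9.4 = 110.081 ≈ 110.1 kN.
ΣF_y = 0: A_y + 110.081 − 4.37·4.2 − 75 − 80 = 0 → A_y = 63.27 kN.
ΣF_x = 0: no horizontal applied forces, so A_x = 0.

A_x = 0, A_y = 63.27 kN, B_y = 110.1 kN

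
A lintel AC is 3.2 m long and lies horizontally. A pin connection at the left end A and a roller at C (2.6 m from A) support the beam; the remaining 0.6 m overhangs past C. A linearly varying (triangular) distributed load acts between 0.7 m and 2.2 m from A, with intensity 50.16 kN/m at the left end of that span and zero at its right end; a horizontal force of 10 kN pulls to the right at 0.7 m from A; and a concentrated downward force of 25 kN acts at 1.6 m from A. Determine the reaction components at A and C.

Resultant of the triangular load: ½ × 50.16 × 1.5 = 37.62 kN, acting at 1.2 m from A (one-third of the span from the peak).
ΣM about A: C_y·2.6 − (½·50.16·1.5)·1.2 − 25·1.6 = 0 → C_y = 85.144/2.6 = 32.7477 ≈ 32.75 kN.
ΣF_y = 0: A_y + 32.7477 − ½·50.16·1.5 − 25 = 0 → A_y = 29.87 kN.
ΣF_x = 0: A_x + 10 = 0 → A_x = -10.00 kN.

A_x = -10.00 kN, A_y = 29.87 kN, C_y = 32.75 kN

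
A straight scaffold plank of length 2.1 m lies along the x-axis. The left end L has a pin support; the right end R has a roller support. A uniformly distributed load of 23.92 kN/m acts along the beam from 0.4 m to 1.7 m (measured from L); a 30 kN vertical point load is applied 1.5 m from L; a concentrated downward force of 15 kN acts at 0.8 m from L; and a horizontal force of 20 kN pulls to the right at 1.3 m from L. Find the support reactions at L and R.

Resultant of the distributed load: 23.92 × 1.3 = 31.096 kN at 1.05 m from L.
Moments about L: R_y·2.1 − (23.92·1.3)·1.05 − 30·1.5 − 15·0.8 = 0 → R_y = 89.6508/2.1 = 42.6909 ≈ 42.69 kN.
ΣF_y = 0: L_y + 42.6909 − 23.92·1.3 − 30 − 15 = 0 → L_y = 33.41 kN.
ΣF_x = 0: L_x + 20 = 0 → L_x = -20.00 kN.

L_x = -20.00 kN, L_y = 33.41 kN, R_y = 42.69 kN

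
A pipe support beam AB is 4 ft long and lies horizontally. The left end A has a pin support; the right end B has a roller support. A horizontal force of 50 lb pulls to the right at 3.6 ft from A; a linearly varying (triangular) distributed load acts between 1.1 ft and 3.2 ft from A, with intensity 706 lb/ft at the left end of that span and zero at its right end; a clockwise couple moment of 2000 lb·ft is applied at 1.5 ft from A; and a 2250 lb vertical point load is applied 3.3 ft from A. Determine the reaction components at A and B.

Resultant of the triangular load: ½ × 706 × 2.1 = 741.3 lb, acting at 1.8 ft from A (one-third of the span from the peak).
Taking moments about A: B_y·4 − (½·706·2.1)·1.8 − 2000 − 2250·3.3 = 0 → B_y = 10759.34/4 = 2689.84 ≈ 2690 lb.
ΣF_y = 0: A_y + 2689.84 − ½·706·2.1 − 2250 = 0 → A_y = 301.5 lb.
ΣF_x = 0: A_x + 50 = 0 → A_x = -50.00 lb.

A_x = -50.00 lb, A_y = 301.5 lb, B_y = 2690 lb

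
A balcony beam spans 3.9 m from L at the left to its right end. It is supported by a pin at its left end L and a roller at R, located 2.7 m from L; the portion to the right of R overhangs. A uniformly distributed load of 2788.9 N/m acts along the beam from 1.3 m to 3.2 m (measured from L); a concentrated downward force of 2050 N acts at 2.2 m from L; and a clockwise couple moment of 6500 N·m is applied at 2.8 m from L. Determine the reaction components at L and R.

Resultant of the distributed load: 2788.9 × 1.9 = 5298.91 N at 2.25 m from L.
ΣM about L: R_y·2.7 − (2788.9·1.9)·2.25 − 2050·2.2 − 6500 = 0 → R_y = 22932.5475/2.7 = 8493.54 ≈ 8494 N.
ΣF_y = 0: L_y + 8493.54 − 2788.9·1.9 − 2050 = 0 → L_y = -1145 N.
ΣF_x = 0: no horizontal applied forces, so L_x = 0.

L_x = 0, L_y = -1145 N, R_y = 8494 N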